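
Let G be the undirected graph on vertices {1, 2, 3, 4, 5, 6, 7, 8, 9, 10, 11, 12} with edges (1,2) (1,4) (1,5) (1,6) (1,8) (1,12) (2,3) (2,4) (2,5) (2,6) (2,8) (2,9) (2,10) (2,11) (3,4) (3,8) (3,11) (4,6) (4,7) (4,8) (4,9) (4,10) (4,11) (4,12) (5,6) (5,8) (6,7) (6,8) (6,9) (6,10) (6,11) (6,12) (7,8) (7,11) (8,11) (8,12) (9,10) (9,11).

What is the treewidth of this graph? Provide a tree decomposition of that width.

Treewidth 4.
One optimal decomposition is:
Bags: B1 = {2, 4, 6, 8, 11}  B2 = {2, 4, 6, 9, 11}  B3 = {4, 6, 7, 8, 11}  B4 = {1, 2, 4, 6, 8}  B5 = {2, 3, 4, 8, 11}  B6 = {1, 2, 5, 6, 8}  B7 = {1, 4, 6, 8, 12}  B8 = {2, 4, 6, 9, 10}
Tree: B1–B2, B1–B3, B1–B4, B1–B5, B4–B6, B4–B7, B2–B8

The largest bag has 5 vertices, giving width 4; this decomposition certifies tw(G) ≤ 4. On the other hand G contains the 5-clique {2, 3, 4, 8, 11}. A clique must lie in a single bag of any decomposition, so no decomposition can have width below 4. Hence tw(G) = 4 exactly.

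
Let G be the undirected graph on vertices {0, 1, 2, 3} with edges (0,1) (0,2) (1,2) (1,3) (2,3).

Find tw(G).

A width-2 tree decomposition is:
Bags: B1 = {0, 1, 2}  B2 = {1, 2, 3}
Tree: B1–B2
Each bag holds 3 vertices, so the decomposition has width 2, which upper-bounds the treewidth. For the lower bound, the 3 vertices {0, 1, 2} are pairwise adjacent, and any tree decomposition puts a clique entirely inside one bag — forcing width ≥ 2. Therefore the treewidth is 2.

2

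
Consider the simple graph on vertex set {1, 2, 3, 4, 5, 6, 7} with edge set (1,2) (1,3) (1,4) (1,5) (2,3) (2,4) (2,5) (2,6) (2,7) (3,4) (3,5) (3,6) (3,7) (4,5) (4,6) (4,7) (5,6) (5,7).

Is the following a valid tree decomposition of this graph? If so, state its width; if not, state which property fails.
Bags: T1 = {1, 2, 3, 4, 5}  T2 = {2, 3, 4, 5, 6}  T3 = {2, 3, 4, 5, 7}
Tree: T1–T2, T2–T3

Checking the three conditions: (i) the bags cover all of {1, 2, 3, 4, 5, 6, 7}; (ii) for each edge, some bag contains both endpoints; (iii) the bags containing any fixed vertex form a subtree. All hold, so the decomposition is valid with width 5 − 1 = 4.

Yes; width 4.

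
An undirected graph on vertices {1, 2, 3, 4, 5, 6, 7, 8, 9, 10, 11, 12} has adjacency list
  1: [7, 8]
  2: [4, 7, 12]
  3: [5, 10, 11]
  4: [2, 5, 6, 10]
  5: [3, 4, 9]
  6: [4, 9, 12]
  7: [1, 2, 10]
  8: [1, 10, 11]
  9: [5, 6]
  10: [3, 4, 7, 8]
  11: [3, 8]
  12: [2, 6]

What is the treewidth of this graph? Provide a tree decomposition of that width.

Each bag holds 4 vertices, so the decomposition has width 3, which upper-bounds the treewidth. For the lower bound: the 4 vertex sets {1,8,11}, {7}, {10}, {2,3,4,5} are disjoint, each induces a connected subgraph, and every pair is joined by at least one edge of G. Contracting each set to a single vertex therefore yields K_{4} as a minor, and since treewidth is minor-monotone, tw(G) ≥ tw(K_{4}) = 3. The upper and lower bounds meet at 3, so that is the treewidth.

Treewidth 3.
One optimal decomposition is:
Bags: B1 = {1, 7, 8, 11}  B2 = {7, 8, 10, 11}  B3 = {3, 7, 10, 11}  B4 = {2, 3, 7, 10}  B5 = {2, 3, 4, 10}  B6 = {2, 3, 4, 5}  B7 = {2, 4, 5, 12}  B8 = {4, 5, 6, 12}  B9 = {5, 6, 9, 12}
Tree: B1–B2, B2–B3, B3–B4, B4–B5, B5–B6, B6–B7, B7–B8, B8–B9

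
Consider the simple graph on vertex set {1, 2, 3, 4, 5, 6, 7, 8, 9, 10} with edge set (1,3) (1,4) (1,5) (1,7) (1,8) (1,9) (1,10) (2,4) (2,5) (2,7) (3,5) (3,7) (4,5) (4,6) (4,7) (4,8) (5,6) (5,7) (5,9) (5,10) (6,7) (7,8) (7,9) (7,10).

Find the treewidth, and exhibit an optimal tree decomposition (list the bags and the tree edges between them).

Treewidth 3.
One optimal decomposition is:
Bags: B1 = {1, 4, 7, 8}  B2 = {1, 4, 5, 7}  B3 = {1, 3, 5, 7}  B4 = {1, 5, 7, 10}  B5 = {4, 5, 6, 7}  B6 = {1, 5, 7, 9}  B7 = {2, 4, 5, 7}
Tree: B1–B2, B2–B3, B3–B4, B2–B5, B2–B6, B5–B7

The largest bag has 4 vertices, giving width 3; this decomposition certifies tw(G) ≤ 3. For the lower bound, the 4 vertices {1, 4, 7, 8} are pairwise adjacent, and any tree decomposition puts a clique entirely inside one bag — forcing width ≥ 3. Combining the bounds, tw(G) = 3.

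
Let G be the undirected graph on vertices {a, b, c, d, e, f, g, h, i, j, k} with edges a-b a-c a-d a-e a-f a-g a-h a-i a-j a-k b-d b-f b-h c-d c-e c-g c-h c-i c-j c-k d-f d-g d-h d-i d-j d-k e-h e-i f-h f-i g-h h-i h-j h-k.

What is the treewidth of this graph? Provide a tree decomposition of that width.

Treewidth 4.
One such decomposition:
Bags: B1 = {a, c, d, h, i}  B2 = {a, c, e, h, i}  B3 = {a, d, f, h, i}  B4 = {a, c, d, h, k}  B5 = {a, b, d, f, h}  B6 = {a, c, d, h, j}  B7 = {a, c, d, g, h}
Tree: B1–B2, B1–B3, B1–B4, B3–B5, B1–B6, B4–B7

Every bag has size at most 5, so the width is 5 − 1 = 4 and tw(G) ≤ 4. Conversely, {a, c, d, g, h} is a clique of size 5, and the vertices of any clique must share a bag in every tree decomposition; so some bag has ≥ 5 vertices and tw(G) ≥ 4. Hence tw(G) = 4 exactly.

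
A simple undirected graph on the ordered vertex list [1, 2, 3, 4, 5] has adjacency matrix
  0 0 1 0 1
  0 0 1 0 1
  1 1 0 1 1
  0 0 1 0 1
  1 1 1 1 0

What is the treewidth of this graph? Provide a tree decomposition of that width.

Treewidth 2.
One optimal decomposition is:
Bags: B1 = {1, 3, 5}  B2 = {2, 3, 5}  B3 = {3, 4, 5}
Tree: B1–B2, B1–B3

Every bag has size at most 3, so the width is 3 − 1 = 2 and tw(G) ≤ 2. On the other hand G contains the 3-clique {1, 3, 5}. A clique must lie in a single bag of any decomposition, so no decomposition can have width below 2. The upper and lower bounds meet at 2, so that is the treewidth.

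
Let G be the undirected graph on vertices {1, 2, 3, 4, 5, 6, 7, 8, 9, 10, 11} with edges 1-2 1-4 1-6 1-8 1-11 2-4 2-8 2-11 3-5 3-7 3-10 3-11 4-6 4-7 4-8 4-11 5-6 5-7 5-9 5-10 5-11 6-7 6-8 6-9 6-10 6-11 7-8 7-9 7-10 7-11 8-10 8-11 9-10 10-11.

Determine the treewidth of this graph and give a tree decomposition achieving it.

Every bag has size at most 5, so the width is 5 − 1 = 4 and tw(G) ≤ 4. For the lower bound, the 5 vertices {5, 6, 7, 9, 10} are pairwise adjacent, and any tree decomposition puts a clique entirely inside one bag — forcing width ≥ 4. Combining the bounds, tw(G) = 4.

Treewidth 4.
Bags: B1 = {6, 7, 8, 10, 11}  B2 = {4, 6, 7, 8, 11}  B3 = {1, 4, 6, 8, 11}  B4 = {1, 2, 4, 8, 11}  B5 = {5, 6, 7, 10, 11}  B6 = {3, 5, 7, 10, 11}  B7 = {5, 6, 7, 9, 10}
Tree: B1–B2, B2–B3, B3–B4, B1–B5, B5–B6, B5–B7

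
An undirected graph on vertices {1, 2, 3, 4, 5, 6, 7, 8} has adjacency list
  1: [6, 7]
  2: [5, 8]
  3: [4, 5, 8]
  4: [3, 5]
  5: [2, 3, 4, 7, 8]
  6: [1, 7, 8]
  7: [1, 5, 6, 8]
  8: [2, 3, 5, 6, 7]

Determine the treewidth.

A width-2 tree decomposition is:
Bags: B1 = {3, 4, 5}  B2 = {3, 5, 8}  B3 = {5, 7, 8}  B4 = {6, 7, 8}  B5 = {1, 6, 7}  B6 = {2, 5, 8}
Tree: B1–B2, B2–B3, B3–B4, B4–B5, B3–B6
Every bag has size at most 3, so the width is 3 − 1 = 2 and tw(G) ≤ 2. Conversely, {1, 6, 7} is a clique of size 3, and the vertices of any clique must share a bag in every tree decomposition; so some bag has ≥ 3 vertices and tw(G) ≥ 2. Hence tw(G) = 2 exactly.

2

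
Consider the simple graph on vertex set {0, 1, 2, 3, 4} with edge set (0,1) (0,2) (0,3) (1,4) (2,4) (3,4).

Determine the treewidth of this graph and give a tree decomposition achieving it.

The largest bag has 3 vertices, giving width 2; this decomposition certifies tw(G) ≤ 2. Since 4–1–0–2–4 is a cycle in G, G is not acyclic. Forests are exactly the graphs of treewidth ≤ 1, so tw(G) ≥ 2. Hence tw(G) = 2 exactly.

Treewidth 2.
One such decomposition:
Bags: B1 = {0, 1, 4}  B2 = {0, 2, 4}  B3 = {0, 3, 4}
Tree: B1–B2, B2–B3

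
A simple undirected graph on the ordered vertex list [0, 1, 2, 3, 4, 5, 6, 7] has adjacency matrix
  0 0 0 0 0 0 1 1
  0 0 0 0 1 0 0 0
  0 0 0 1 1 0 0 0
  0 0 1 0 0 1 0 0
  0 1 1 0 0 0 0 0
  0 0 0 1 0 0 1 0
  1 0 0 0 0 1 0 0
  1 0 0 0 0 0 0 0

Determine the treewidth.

1

A width-1 tree decomposition is:
Bags: B1 = {0, 7}  B2 = {0, 6}  B3 = {5, 6}  B4 = {3, 5}  B5 = {2, 3}  B6 = {2, 4}  B7 = {1, 4}
Tree: B1–B2, B2–B3, B3–B4, B4–B5, B5–B6, B6–B7
Every bag has size at most 2, so the width is 2 − 1 = 1 and tw(G) ≤ 1. Any graph with an edge has treewidth ≥ 1, and G has the edge 7–0. The upper and lower bounds meet at 1, so that is the treewidth.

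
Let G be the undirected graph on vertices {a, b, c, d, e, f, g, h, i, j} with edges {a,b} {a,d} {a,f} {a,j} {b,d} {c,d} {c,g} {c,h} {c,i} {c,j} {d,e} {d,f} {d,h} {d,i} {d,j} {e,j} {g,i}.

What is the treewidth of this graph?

2

A width-2 tree decomposition is:
Bags: B1 = {a, d, j}  B2 = {c, d, j}  B3 = {c, d, i}  B4 = {a, d, f}  B5 = {c, g, i}  B6 = {d, e, j}  B7 = {c, d, h}  B8 = {a, b, d}
Tree: B1–B2, B2–B3, B1–B4, B3–B5, B2–B6, B3–B7, B1–B8
The largest bag has 3 vertices, giving width 2; this decomposition certifies tw(G) ≤ 2. For the lower bound, the 3 vertices {a, d, f} are pairwise adjacent, and any tree decomposition puts a clique entirely inside one bag — forcing width ≥ 2. Hence tw(G) = 2 exactly.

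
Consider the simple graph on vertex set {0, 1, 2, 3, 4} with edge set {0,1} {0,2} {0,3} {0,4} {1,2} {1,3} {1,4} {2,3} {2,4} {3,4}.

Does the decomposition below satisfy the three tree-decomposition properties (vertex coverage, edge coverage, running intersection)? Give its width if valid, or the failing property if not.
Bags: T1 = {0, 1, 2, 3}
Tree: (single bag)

No — vertex 4 appears in no bag.

A tree decomposition must satisfy three properties: every vertex lies in some bag; for every edge, both endpoints lie together in some bag; and for every vertex, the bags containing it form a connected subtree. Here vertex 4 appears in no bag, so the decomposition is invalid.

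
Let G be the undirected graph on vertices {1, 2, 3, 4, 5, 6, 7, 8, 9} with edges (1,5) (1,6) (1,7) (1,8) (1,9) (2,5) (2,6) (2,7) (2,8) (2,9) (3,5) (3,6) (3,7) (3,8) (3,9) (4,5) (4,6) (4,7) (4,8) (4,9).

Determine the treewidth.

4

A width-4 tree decomposition is:
Bags: B1 = {1, 2, 3, 4, 8}  B2 = {1, 2, 3, 4, 6}  B3 = {1, 2, 3, 4, 9}  B4 = {1, 2, 3, 4, 7}  B5 = {1, 2, 3, 4, 5}
Tree: B1–B2, B2–B3, B3–B4, B4–B5
Every bag has size at most 5, so the width is 5 − 1 = 4 and tw(G) ≤ 4. For the lower bound: the 5 vertex sets {3,8}, {4,6}, {1,9}, {2}, {7} are disjoint, each induces a connected subgraph, and every pair is joined by at least one edge of G. Contracting each set to a single vertex therefore yields K_{5} as a minor, and since treewidth is minor-monotone, tw(G) ≥ tw(K_{5}) = 4. The upper and lower bounds meet at 4, so that is the treewidth.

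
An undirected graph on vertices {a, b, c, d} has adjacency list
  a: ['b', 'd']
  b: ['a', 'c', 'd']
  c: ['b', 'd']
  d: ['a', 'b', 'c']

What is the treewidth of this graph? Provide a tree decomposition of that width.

Treewidth 2.
Bags: B1 = {b, c, d}  B2 = {a, b, d}
Tree: B1–B2

The largest bag has 3 vertices, giving width 2; this decomposition certifies tw(G) ≤ 2. Conversely, {b, c, d} is a clique of size 3, and the vertices of any clique must share a bag in every tree decomposition; so some bag has ≥ 3 vertices and tw(G) ≥ 2. Therefore the treewidth is 2.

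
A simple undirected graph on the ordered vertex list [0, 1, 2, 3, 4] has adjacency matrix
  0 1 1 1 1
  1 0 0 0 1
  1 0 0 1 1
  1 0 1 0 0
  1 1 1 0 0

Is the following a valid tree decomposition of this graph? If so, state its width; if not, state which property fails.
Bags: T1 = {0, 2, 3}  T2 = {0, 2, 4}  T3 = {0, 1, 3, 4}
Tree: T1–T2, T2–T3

A tree decomposition must satisfy three properties: every vertex lies in some bag; for every edge, both endpoints lie together in some bag; and for every vertex, the bags containing it form a connected subtree. Here bags containing vertex 3 are not connected in the tree, so the decomposition is invalid.

No — bags containing vertex 3 are not connected in the tree.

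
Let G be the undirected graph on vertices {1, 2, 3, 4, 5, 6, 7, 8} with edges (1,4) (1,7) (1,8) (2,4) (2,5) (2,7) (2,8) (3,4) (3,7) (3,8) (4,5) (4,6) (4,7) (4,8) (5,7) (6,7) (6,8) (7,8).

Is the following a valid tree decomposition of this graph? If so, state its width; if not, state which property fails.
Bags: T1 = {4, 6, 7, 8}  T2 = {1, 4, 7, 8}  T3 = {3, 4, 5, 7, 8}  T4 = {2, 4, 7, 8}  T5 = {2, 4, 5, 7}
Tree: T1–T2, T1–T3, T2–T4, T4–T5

No — bags containing vertex 5 are not connected in the tree.

A tree decomposition must satisfy three properties: every vertex lies in some bag; for every edge, both endpoints lie together in some bag; and for every vertex, the bags containing it form a connected subtree. Here bags containing vertex 5 are not connected in the tree, so the decomposition is invalid.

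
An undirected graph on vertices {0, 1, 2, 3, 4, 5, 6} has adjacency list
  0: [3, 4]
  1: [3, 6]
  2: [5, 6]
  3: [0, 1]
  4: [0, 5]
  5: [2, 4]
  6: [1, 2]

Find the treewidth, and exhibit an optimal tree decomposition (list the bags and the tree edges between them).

Treewidth 2.
Bags: B1 = {1, 3, 6}  B2 = {2, 3, 6}  B3 = {2, 3, 5}  B4 = {3, 4, 5}  B5 = {0, 3, 4}
Tree: B1–B2, B2–B3, B3–B4, B4–B5

Every bag has size at most 3, so the width is 3 − 1 = 2 and tw(G) ≤ 2. Since 3–1–6–2–5–4–0–3 is a cycle in G, G is not acyclic. Forests are exactly the graphs of treewidth ≤ 1, so tw(G) ≥ 2. Hence tw(G) = 2 exactly.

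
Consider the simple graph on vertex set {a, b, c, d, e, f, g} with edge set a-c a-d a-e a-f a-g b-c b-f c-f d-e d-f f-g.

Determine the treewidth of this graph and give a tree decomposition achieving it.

Treewidth 2.
Bags: B1 = {a, f, g}  B2 = {a, d, f}  B3 = {a, d, e}  B4 = {a, c, f}  B5 = {b, c, f}
Tree: B1–B2, B2–B3, B1–B4, B4–B5

The largest bag has 3 vertices, giving width 2; this decomposition certifies tw(G) ≤ 2. On the other hand G contains the 3-clique {a, d, e}. A clique must lie in a single bag of any decomposition, so no decomposition can have width below 2. Therefore the treewidth is 2.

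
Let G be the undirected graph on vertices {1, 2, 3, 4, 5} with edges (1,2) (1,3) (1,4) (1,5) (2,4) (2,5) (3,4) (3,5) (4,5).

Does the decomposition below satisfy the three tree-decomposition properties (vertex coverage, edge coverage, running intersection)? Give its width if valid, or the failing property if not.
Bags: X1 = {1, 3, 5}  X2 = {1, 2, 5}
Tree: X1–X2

A tree decomposition must satisfy three properties: every vertex lies in some bag; for every edge, both endpoints lie together in some bag; and for every vertex, the bags containing it form a connected subtree. Here vertex 4 appears in no bag, so the decomposition is invalid.

No — vertex 4 appears in no bag.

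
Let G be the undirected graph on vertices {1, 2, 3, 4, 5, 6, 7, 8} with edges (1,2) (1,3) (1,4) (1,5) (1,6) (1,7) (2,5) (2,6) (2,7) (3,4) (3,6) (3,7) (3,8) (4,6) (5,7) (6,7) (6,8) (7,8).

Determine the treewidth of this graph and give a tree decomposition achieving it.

Treewidth 3.
Bags: B1 = {1, 3, 6, 7}  B2 = {1, 3, 4, 6}  B3 = {3, 6, 7, 8}  B4 = {1, 2, 6, 7}  B5 = {1, 2, 5, 7}
Tree: B1–B2, B1–B3, B1–B4, B4–B5

Each bag holds 4 vertices, so the decomposition has width 3, which upper-bounds the treewidth. On the other hand G contains the 4-clique {3, 6, 7, 8}. A clique must lie in a single bag of any decomposition, so no decomposition can have width below 3. The upper and lower bounds meet at 3, so that is the treewidth.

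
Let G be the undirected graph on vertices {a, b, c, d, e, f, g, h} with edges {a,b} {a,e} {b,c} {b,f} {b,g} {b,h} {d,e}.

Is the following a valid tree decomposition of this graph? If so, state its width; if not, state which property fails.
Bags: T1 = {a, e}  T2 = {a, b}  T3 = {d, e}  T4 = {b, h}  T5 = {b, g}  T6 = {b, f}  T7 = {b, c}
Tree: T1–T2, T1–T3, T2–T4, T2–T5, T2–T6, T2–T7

Checking the three conditions: (i) the bags cover all of {a, b, c, d, e, f, g, h}; (ii) for each edge, some bag contains both endpoints; (iii) the bags containing any fixed vertex form a subtree. All hold, so the decomposition is valid with width 2 − 1 = 1.

Yes; width 1.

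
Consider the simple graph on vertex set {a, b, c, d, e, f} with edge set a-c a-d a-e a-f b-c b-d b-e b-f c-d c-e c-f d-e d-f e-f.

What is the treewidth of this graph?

A width-4 tree decomposition is:
Bags: B1 = {b, c, d, e, f}  B2 = {a, c, d, e, f}
Tree: B1–B2
Each bag holds 5 vertices, so the decomposition has width 4, which upper-bounds the treewidth. On the other hand G contains the 5-clique {a, c, d, e, f}. A clique must lie in a single bag of any decomposition, so no decomposition can have width below 4. The upper and lower bounds meet at 4, so that is the treewidth.

4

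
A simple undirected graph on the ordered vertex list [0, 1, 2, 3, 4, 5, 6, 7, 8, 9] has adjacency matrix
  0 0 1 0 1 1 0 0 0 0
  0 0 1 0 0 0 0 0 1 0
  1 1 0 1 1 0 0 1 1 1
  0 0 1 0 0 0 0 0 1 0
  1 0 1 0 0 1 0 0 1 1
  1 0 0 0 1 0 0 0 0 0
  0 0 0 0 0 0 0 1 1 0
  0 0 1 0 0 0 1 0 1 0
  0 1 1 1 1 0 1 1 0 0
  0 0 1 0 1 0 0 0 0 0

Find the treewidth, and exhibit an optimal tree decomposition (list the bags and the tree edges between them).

Every bag has size at most 3, so the width is 3 − 1 = 2 and tw(G) ≤ 2. Conversely, {0, 2, 4} is a clique of size 3, and the vertices of any clique must share a bag in every tree decomposition; so some bag has ≥ 3 vertices and tw(G) ≥ 2. Combining the bounds, tw(G) = 2.

Treewidth 2.
One such decomposition:
Bags: B1 = {2, 4, 8}  B2 = {2, 3, 8}  B3 = {0, 2, 4}  B4 = {2, 4, 9}  B5 = {0, 4, 5}  B6 = {1, 2, 8}  B7 = {2, 7, 8}  B8 = {6, 7, 8}
Tree: B1–B2, B1–B3, B1–B4, B3–B5, B2–B6, B2–B7, B7–B8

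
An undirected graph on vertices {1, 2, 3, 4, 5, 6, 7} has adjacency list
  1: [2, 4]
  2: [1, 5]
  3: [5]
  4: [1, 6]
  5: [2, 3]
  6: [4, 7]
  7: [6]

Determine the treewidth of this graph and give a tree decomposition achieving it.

Treewidth 1.
One optimal decomposition is:
Bags: B1 = {6, 7}  B2 = {4, 6}  B3 = {1, 4}  B4 = {1, 2}  B5 = {2, 5}  B6 = {3, 5}
Tree: B1–B2, B2–B3, B3–B4, B4–B5, B5–B6

Every bag has size at most 2, so the width is 2 − 1 = 1 and tw(G) ≤ 1. Any graph with an edge has treewidth ≥ 1, and G has the edge 7–6. Therefore the treewidth is 1.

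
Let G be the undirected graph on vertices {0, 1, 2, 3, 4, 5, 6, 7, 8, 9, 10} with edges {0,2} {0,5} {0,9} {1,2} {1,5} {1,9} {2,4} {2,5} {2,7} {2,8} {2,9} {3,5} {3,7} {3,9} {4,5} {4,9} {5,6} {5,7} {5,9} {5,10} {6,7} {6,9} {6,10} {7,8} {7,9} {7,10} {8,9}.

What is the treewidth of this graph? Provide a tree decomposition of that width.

Treewidth 3.
One such decomposition:
Bags: B1 = {2, 5, 7, 9}  B2 = {5, 6, 7, 9}  B3 = {2, 4, 5, 9}  B4 = {2, 7, 8, 9}  B5 = {0, 2, 5, 9}  B6 = {5, 6, 7, 10}  B7 = {1, 2, 5, 9}  B8 = {3, 5, 7, 9}
Tree: B1–B2, B1–B3, B1–B4, B3–B5, B2–B6, B5–B7, B1–B8

Every bag has size at most 4, so the width is 4 − 1 = 3 and tw(G) ≤ 3. On the other hand G contains the 4-clique {2, 7, 8, 9}. A clique must lie in a single bag of any decomposition, so no decomposition can have width below 3. Hence tw(G) = 3 exactly.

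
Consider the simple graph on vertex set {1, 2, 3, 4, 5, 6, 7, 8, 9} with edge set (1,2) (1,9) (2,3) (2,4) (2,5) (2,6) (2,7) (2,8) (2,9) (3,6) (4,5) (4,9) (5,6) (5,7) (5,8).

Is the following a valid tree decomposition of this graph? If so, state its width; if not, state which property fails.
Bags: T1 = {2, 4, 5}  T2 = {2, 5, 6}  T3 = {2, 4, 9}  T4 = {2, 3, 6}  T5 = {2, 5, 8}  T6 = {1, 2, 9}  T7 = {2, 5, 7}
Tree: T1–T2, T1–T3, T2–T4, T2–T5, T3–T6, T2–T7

Yes; width 2.

Checking the three conditions: (i) the bags cover all of {1, 2, 3, 4, 5, 6, 7, 8, 9}; (ii) for each edge, some bag contains both endpoints; (iii) the bags containing any fixed vertex form a subtree. All hold, so the decomposition is valid with width 3 − 1 = 2.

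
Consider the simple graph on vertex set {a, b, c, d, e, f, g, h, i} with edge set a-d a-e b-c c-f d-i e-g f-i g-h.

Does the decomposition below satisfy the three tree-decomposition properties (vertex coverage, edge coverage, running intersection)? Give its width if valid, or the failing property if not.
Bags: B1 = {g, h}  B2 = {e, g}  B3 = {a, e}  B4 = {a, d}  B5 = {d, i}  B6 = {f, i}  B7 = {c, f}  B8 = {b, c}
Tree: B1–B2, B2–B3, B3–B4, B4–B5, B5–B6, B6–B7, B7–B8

Yes; width 1.

Vertex coverage: the bags together contain {a, b, c, d, e, f, g, h, i}, the full vertex set. Edge coverage: each edge of G has both endpoints in at least one bag. Running intersection: for every vertex, the bags containing it form a connected subtree. All three properties hold, so this is a valid tree decomposition of width max|bag| − 1 = 1, and hence tw(G) ≤ 1.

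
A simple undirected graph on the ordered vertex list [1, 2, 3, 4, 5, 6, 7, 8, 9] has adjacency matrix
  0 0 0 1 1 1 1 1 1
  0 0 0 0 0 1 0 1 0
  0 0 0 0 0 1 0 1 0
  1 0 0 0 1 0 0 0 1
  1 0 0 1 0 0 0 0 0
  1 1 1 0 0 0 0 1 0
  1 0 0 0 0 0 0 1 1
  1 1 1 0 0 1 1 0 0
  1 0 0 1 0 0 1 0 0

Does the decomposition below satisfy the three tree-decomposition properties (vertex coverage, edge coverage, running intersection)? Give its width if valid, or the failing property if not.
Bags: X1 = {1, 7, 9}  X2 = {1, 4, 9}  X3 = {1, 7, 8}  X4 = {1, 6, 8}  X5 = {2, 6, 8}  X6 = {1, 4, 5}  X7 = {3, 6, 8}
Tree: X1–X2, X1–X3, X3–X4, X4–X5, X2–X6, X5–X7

Yes; width 2.

Checking the three conditions: (i) the bags cover all of {1, 2, 3, 4, 5, 6, 7, 8, 9}; (ii) for each edge, some bag contains both endpoints; (iii) the bags containing any fixed vertex form a subtree. All hold, so the decomposition is valid with width 3 − 1 = 2.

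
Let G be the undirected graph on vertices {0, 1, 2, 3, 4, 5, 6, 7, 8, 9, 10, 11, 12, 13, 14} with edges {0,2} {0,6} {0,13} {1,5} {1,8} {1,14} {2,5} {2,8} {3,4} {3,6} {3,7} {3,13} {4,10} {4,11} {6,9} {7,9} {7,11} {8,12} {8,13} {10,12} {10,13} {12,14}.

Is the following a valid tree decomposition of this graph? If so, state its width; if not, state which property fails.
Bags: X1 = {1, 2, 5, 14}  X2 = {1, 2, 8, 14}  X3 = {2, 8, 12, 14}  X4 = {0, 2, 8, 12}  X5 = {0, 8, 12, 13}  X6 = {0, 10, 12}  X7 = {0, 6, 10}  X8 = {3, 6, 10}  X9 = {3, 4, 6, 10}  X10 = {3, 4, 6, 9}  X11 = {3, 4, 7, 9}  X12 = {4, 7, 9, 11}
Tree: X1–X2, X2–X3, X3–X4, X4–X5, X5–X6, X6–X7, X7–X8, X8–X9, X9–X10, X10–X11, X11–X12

No — edge (13,10) lies in no bag.

A tree decomposition must satisfy three properties: every vertex lies in some bag; for every edge, both endpoints lie together in some bag; and for every vertex, the bags containing it form a connected subtree. Here edge (13,10) lies in no bag, so the decomposition is invalid.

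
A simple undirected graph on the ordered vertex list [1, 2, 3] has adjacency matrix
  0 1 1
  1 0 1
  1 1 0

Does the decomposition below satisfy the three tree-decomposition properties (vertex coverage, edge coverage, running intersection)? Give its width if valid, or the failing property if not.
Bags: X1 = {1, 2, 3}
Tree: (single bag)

Every vertex of G appears in some bag (union = {1, 2, 3}); every edge is covered by a bag; and for each vertex v the set of bags containing v is connected in the bag tree. The decomposition is therefore valid. The largest bag has 3 vertices, so the width is 2.

Yes; width 2.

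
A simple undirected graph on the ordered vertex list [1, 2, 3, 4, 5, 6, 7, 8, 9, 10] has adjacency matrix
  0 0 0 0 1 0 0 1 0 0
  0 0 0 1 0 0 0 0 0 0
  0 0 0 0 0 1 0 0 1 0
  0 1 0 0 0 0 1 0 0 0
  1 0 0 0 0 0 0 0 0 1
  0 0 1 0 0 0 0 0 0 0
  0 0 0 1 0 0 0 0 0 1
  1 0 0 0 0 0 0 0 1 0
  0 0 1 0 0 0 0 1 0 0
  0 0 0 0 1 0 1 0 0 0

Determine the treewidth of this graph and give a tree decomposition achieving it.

Every bag has size at most 2, so the width is 2 − 1 = 1 and tw(G) ≤ 1. Any graph with an edge has treewidth ≥ 1, and G has the edge 2–4. Hence tw(G) = 1 exactly.

Treewidth 1.
One such decomposition:
Bags: B1 = {2, 4}  B2 = {4, 7}  B3 = {7, 10}  B4 = {5, 10}  B5 = {1, 5}  B6 = {1, 8}  B7 = {8, 9}  B8 = {3, 9}  B9 = {3, 6}
Tree: B1–B2, B2–B3, B3–B4, B4–B5, B5–B6, B6–B7, B7–B8, B8–B9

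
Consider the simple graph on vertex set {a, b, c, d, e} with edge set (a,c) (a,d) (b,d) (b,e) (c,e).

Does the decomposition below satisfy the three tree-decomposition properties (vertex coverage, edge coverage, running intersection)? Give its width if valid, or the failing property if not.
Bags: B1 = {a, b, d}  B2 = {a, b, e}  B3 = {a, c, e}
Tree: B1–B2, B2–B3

Yes; width 2.

Checking the three conditions: (i) the bags cover all of {a, b, c, d, e}; (ii) for each edge, some bag contains both endpoints; (iii) the bags containing any fixed vertex form a subtree. All hold, so the decomposition is valid with width 3 − 1 = 2.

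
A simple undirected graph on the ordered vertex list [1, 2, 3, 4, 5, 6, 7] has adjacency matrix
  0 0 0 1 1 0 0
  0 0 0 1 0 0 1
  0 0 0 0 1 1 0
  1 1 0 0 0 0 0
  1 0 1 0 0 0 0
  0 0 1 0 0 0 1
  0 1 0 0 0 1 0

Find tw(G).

A width-2 tree decomposition is:
Bags: B1 = {1, 3, 5}  B2 = {1, 3, 4}  B3 = {2, 3, 4}  B4 = {2, 3, 7}  B5 = {3, 6, 7}
Tree: B1–B2, B2–B3, B3–B4, B4–B5
Each bag holds 3 vertices, so the decomposition has width 2, which upper-bounds the treewidth. Since 3–5–1–4–2–7–6–3 is a cycle in G, G is not acyclic. Forests are exactly the graphs of treewidth ≤ 1, so tw(G) ≥ 2. Hence tw(G) = 2 exactly.

2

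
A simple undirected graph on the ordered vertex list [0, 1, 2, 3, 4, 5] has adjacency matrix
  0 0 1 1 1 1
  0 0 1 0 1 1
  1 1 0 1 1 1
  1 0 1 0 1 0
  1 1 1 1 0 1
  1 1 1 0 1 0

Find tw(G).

A width-3 tree decomposition is:
Bags: B1 = {0, 2, 4, 5}  B2 = {1, 2, 4, 5}  B3 = {0, 2, 3, 4}
Tree: B1–B2, B1–B3
Each bag holds 4 vertices, so the decomposition has width 3, which upper-bounds the treewidth. Conversely, {0, 2, 3, 4} is a clique of size 4, and the vertices of any clique must share a bag in every tree decomposition; so some bag has ≥ 4 vertices and tw(G) ≥ 3. Hence tw(G) = 3 exactly.

3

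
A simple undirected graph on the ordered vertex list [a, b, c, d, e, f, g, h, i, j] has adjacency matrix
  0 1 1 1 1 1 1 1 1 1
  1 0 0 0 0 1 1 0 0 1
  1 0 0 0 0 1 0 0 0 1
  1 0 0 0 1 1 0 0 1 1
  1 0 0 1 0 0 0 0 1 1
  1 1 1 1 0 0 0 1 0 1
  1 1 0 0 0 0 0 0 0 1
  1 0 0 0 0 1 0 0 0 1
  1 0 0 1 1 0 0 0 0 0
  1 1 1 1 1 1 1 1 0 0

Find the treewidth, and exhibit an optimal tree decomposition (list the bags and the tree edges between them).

Treewidth 3.
One such decomposition:
Bags: B1 = {a, d, e, j}  B2 = {a, d, f, j}  B3 = {a, b, f, j}  B4 = {a, c, f, j}  B5 = {a, f, h, j}  B6 = {a, b, g, j}  B7 = {a, d, e, i}
Tree: B1–B2, B2–B3, B3–B4, B4–B5, B3–B6, B1–B7

Every bag has size at most 4, so the width is 4 − 1 = 3 and tw(G) ≤ 3. For the lower bound, the 4 vertices {a, b, g, j} are pairwise adjacent, and any tree decomposition puts a clique entirely inside one bag — forcing width ≥ 3. Combining the bounds, tw(G) = 3.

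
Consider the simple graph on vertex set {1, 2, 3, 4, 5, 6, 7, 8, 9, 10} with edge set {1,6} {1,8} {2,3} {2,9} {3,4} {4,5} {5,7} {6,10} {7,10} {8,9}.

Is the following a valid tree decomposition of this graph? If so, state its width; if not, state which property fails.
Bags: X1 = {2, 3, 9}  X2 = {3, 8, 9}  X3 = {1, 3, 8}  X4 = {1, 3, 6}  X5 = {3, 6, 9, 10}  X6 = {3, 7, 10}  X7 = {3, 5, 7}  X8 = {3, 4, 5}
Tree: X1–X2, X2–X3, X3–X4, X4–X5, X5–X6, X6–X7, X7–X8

No — bags containing vertex 9 are not connected in the tree.

A tree decomposition must satisfy three properties: every vertex lies in some bag; for every edge, both endpoints lie together in some bag; and for every vertex, the bags containing it form a connected subtree. Here bags containing vertex 9 are not connected in the tree, so the decomposition is invalid.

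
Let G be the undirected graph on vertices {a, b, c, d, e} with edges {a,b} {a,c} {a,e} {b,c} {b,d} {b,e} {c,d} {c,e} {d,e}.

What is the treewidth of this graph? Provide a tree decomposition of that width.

Treewidth 3.
Bags: B1 = {a, b, c, e}  B2 = {b, c, d, e}
Tree: B1–B2

The largest bag has 4 vertices, giving width 3; this decomposition certifies tw(G) ≤ 3. On the other hand G contains the 4-clique {b, c, d, e}. A clique must lie in a single bag of any decomposition, so no decomposition can have width below 3. Hence tw(G) = 3 exactly.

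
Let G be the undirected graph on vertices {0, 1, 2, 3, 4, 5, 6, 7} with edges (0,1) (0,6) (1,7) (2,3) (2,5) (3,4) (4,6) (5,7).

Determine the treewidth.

2

A width-2 tree decomposition is:
Bags: B1 = {2, 3, 4}  B2 = {2, 4, 6}  B3 = {0, 2, 6}  B4 = {0, 1, 2}  B5 = {1, 2, 7}  B6 = {2, 5, 7}
Tree: B1–B2, B2–B3, B3–B4, B4–B5, B5–B6
The largest bag has 3 vertices, giving width 2; this decomposition certifies tw(G) ≤ 2. The edges 2–3–4–6–0–1–7–5–2 form a cycle, so G is not a tree and its treewidth is at least 2. Combining the bounds, tw(G) = 2.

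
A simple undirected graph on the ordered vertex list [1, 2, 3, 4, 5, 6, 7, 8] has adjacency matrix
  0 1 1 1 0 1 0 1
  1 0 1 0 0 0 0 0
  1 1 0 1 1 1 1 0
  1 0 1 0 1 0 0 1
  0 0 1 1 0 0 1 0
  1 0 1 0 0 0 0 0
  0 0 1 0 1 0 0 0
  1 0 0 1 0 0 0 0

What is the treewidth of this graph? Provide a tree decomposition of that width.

Treewidth 2.
Bags: B1 = {1, 3, 4}  B2 = {1, 4, 8}  B3 = {3, 4, 5}  B4 = {3, 5, 7}  B5 = {1, 3, 6}  B6 = {1, 2, 3}
Tree: B1–B2, B1–B3, B3–B4, B1–B5, B1–B6

Each bag holds 3 vertices, so the decomposition has width 2, which upper-bounds the treewidth. Conversely, {1, 4, 8} is a clique of size 3, and the vertices of any clique must share a bag in every tree decomposition; so some bag has ≥ 3 vertices and tw(G) ≥ 2. Combining the bounds, tw(G) = 2.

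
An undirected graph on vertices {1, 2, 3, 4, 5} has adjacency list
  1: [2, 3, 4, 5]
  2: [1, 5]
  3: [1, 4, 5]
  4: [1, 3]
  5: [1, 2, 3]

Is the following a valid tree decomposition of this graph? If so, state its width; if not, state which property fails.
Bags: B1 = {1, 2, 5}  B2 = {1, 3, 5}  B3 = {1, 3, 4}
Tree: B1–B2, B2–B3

Yes; width 2.

Every vertex of G appears in some bag (union = {1, 2, 3, 4, 5}); every edge is covered by a bag; and for each vertex v the set of bags containing v is connected in the bag tree. The decomposition is therefore valid. The largest bag has 3 vertices, so the width is 2.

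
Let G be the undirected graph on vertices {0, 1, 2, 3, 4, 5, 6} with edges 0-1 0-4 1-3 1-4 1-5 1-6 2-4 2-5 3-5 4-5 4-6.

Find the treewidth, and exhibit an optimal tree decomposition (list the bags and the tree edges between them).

Each bag holds 3 vertices, so the decomposition has width 2, which upper-bounds the treewidth. On the other hand G contains the 3-clique {1, 3, 5}. A clique must lie in a single bag of any decomposition, so no decomposition can have width below 2. Combining the bounds, tw(G) = 2.

Treewidth 2.
One such decomposition:
Bags: B1 = {1, 4, 5}  B2 = {1, 3, 5}  B3 = {2, 4, 5}  B4 = {0, 1, 4}  B5 = {1, 4, 6}
Tree: B1–B2, B1–B3, B1–B4, B1–B5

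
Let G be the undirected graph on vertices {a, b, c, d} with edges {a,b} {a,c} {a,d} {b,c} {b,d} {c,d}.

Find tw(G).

A width-3 tree decomposition is:
Bags: B1 = {a, b, c, d}
Tree: (single bag)
A single bag containing all 4 vertices is trivially a valid decomposition of width 3. For the lower bound, the 4 vertices {a, b, c, d} are pairwise adjacent, and any tree decomposition puts a clique entirely inside one bag — forcing width ≥ 3. Hence tw(G) = 3 exactly.

3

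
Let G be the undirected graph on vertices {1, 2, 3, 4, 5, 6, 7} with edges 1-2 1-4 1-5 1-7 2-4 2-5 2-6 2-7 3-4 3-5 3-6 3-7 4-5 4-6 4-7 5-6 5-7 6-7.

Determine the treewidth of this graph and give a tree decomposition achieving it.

Treewidth 4.
One such decomposition:
Bags: B1 = {2, 4, 5, 6, 7}  B2 = {1, 2, 4, 5, 7}  B3 = {3, 4, 5, 6, 7}
Tree: B1–B2, B1–B3

Each bag holds 5 vertices, so the decomposition has width 4, which upper-bounds the treewidth. For the lower bound, the 5 vertices {1, 2, 4, 5, 7} are pairwise adjacent, and any tree decomposition puts a clique entirely inside one bag — forcing width ≥ 4. The upper and lower bounds meet at 4, so that is the treewidth.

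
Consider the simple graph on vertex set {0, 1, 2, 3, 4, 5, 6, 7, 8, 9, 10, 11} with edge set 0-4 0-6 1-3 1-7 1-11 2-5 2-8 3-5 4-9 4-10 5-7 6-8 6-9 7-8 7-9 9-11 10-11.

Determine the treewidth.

3

A width-3 tree decomposition is:
Bags: B1 = {2, 3, 5, 8}  B2 = {3, 5, 7, 8}  B3 = {1, 3, 7, 8}  B4 = {1, 6, 7, 8}  B5 = {1, 6, 7, 9}  B6 = {1, 6, 9, 11}  B7 = {0, 6, 9, 11}  B8 = {0, 4, 9, 11}  B9 = {0, 4, 10, 11}
Tree: B1–B2, B2–B3, B3–B4, B4–B5, B5–B6, B6–B7, B7–B8, B8–B9
Every bag has size at most 4, so the width is 4 − 1 = 3 and tw(G) ≤ 3. For the lower bound: the 4 vertex sets {2,3,5}, {8}, {7}, {1,6,9,11} are disjoint, each induces a connected subgraph, and every pair is joined by at least one edge of G. Contracting each set to a single vertex therefore yields K_{4} as a minor, and since treewidth is minor-monotone, tw(G) ≥ tw(K_{4}) = 3. Combining the bounds, tw(G) = 3.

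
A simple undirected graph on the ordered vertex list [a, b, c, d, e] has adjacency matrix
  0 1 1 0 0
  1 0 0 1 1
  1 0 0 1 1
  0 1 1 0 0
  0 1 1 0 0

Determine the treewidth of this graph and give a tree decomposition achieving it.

Treewidth 2.
One such decomposition:
Bags: B1 = {a, b, c}  B2 = {b, c, d}  B3 = {b, c, e}
Tree: B1–B2, B2–B3

The largest bag has 3 vertices, giving width 2; this decomposition certifies tw(G) ≤ 2. Since c–a–b–d–c is a cycle in G, G is not acyclic. Forests are exactly the graphs of treewidth ≤ 1, so tw(G) ≥ 2. Hence tw(G) = 2 exactly.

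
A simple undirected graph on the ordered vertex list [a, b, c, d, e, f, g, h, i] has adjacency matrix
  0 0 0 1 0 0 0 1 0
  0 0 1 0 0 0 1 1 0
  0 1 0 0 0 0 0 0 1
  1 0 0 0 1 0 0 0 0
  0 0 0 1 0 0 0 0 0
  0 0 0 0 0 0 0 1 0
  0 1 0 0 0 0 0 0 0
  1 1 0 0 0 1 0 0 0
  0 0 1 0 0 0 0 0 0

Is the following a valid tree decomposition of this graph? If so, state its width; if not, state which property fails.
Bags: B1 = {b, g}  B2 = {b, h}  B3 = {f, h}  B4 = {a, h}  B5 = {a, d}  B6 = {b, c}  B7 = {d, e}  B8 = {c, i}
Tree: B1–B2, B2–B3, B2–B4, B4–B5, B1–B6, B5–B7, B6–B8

Yes; width 1.

Vertex coverage: the bags together contain {a, b, c, d, e, f, g, h, i}, the full vertex set. Edge coverage: each edge of G has both endpoints in at least one bag. Running intersection: for every vertex, the bags containing it form a connected subtree. All three properties hold, so this is a valid tree decomposition of width max|bag| − 1 = 1, and hence tw(G) ≤ 1.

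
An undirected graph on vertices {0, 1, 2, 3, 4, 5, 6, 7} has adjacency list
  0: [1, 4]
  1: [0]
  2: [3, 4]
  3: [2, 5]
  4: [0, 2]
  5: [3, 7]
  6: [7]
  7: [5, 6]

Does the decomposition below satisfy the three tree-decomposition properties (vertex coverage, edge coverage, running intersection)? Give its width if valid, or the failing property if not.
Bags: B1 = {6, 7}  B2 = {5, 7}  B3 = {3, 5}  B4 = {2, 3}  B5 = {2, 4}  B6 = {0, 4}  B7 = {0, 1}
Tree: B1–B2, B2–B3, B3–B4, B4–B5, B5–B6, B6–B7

Checking the three conditions: (i) the bags cover all of {0, 1, 2, 3, 4, 5, 6, 7}; (ii) for each edge, some bag contains both endpoints; (iii) the bags containing any fixed vertex form a subtree. All hold, so the decomposition is valid with width 2 − 1 = 1.

Yes; width 1.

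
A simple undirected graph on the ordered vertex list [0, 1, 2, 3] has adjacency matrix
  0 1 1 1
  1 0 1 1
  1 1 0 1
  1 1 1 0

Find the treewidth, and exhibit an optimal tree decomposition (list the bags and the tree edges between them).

Treewidth 3.
One optimal decomposition is:
Bags: B1 = {0, 1, 2, 3}
Tree: (single bag)

With just one bag of size 4, the width is 4 − 1 = 3, so tw(G) ≤ 3. Conversely, {0, 1, 2, 3} is a clique of size 4, and the vertices of any clique must share a bag in every tree decomposition; so some bag has ≥ 4 vertices and tw(G) ≥ 3. The upper and lower bounds meet at 3, so that is the treewidth.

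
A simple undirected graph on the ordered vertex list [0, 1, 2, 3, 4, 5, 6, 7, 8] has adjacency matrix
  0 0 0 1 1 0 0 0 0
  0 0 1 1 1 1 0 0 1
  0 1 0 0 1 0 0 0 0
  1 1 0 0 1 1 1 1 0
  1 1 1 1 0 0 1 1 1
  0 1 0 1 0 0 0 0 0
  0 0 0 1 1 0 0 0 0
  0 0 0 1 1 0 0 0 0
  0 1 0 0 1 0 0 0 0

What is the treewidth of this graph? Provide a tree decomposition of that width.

Every bag has size at most 3, so the width is 3 − 1 = 2 and tw(G) ≤ 2. Conversely, {1, 4, 8} is a clique of size 3, and the vertices of any clique must share a bag in every tree decomposition; so some bag has ≥ 3 vertices and tw(G) ≥ 2. Therefore the treewidth is 2.

Treewidth 2.
Bags: B1 = {3, 4, 6}  B2 = {1, 3, 4}  B3 = {1, 4, 8}  B4 = {0, 3, 4}  B5 = {1, 3, 5}  B6 = {3, 4, 7}  B7 = {1, 2, 4}
Tree: B1–B2, B2–B3, B1–B4, B2–B5, B1–B6, B3–B7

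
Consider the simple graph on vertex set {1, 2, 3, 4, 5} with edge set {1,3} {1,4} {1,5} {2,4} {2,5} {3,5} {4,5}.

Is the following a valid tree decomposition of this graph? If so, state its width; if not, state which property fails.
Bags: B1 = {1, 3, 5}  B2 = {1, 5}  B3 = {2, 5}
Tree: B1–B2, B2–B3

No — vertex 4 appears in no bag.

A tree decomposition must satisfy three properties: every vertex lies in some bag; for every edge, both endpoints lie together in some bag; and for every vertex, the bags containing it form a connected subtree. Here vertex 4 appears in no bag, so the decomposition is invalid.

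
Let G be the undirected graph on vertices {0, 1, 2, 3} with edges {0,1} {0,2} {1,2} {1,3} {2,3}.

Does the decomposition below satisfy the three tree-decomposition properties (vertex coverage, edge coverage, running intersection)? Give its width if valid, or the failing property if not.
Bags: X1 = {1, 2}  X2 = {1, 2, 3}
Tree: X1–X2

No — vertex 0 appears in no bag.

A tree decomposition must satisfy three properties: every vertex lies in some bag; for every edge, both endpoints lie together in some bag; and for every vertex, the bags containing it form a connected subtree. Here vertex 0 appears in no bag, so the decomposition is invalid.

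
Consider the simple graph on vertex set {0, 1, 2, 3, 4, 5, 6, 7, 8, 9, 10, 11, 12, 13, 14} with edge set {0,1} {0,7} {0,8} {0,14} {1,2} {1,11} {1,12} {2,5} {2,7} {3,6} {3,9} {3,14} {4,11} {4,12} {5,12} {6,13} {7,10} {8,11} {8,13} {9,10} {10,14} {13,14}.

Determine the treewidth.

A width-3 tree decomposition is:
Bags: B1 = {2, 4, 5, 12}  B2 = {1, 2, 4, 12}  B3 = {1, 2, 4, 11}  B4 = {1, 2, 7, 11}  B5 = {0, 1, 7, 11}  B6 = {0, 7, 8, 11}  B7 = {0, 7, 8, 10}  B8 = {0, 8, 10, 14}  B9 = {8, 10, 13, 14}  B10 = {9, 10, 13, 14}  B11 = {3, 9, 13, 14}  B12 = {3, 6, 9, 13}
Tree: B1–B2, B2–B3, B3–B4, B4–B5, B5–B6, B6–B7, B7–B8, B8–B9, B9–B10, B10–B11, B11–B12
Each bag holds 4 vertices, so the decomposition has width 3, which upper-bounds the treewidth. For the lower bound: the 4 vertex sets {4,5,12}, {2}, {1}, {0,7,8,11} are disjoint, each induces a connected subgraph, and every pair is joined by at least one edge of G. Contracting each set to a single vertex therefore yields K_{4} as a minor, and since treewidth is minor-monotone, tw(G) ≥ tw(K_{4}) = 3. Therefore the treewidth is 3.

3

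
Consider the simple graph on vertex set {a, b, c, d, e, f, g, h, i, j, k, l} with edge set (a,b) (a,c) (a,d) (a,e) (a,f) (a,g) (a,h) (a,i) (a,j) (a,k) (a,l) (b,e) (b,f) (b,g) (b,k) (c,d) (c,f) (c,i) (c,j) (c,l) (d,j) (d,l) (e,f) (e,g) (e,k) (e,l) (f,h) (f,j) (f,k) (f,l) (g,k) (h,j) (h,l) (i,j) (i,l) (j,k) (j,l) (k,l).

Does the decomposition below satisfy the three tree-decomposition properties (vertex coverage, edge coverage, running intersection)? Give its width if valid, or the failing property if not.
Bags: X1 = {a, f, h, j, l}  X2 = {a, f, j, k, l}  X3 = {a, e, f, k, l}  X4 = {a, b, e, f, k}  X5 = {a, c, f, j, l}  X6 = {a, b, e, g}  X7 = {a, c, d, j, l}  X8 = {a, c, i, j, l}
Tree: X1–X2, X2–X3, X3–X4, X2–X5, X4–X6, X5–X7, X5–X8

A tree decomposition must satisfy three properties: every vertex lies in some bag; for every edge, both endpoints lie together in some bag; and for every vertex, the bags containing it form a connected subtree. Here edge (k,g) lies in no bag, so the decomposition is invalid.

No — edge (k,g) lies in no bag.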